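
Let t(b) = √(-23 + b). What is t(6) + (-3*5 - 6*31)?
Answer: -201 + I*√17 ≈ -201.0 + 4.1231*I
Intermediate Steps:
t(6) + (-3*5 - 6*31) = √(-23 + 6) + (-3*5 - 6*31) = √(-17) + (-15 - 186) = I*√17 - 201 = -201 + I*√17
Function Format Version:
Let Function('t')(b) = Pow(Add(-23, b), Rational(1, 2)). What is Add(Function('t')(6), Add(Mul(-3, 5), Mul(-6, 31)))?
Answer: Add(-201, Mul(I, Pow(17, Rational(1, 2)))) ≈ Add(-201.00, Mul(4.1231, I))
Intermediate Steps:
Add(Function('t')(6), Add(Mul(-3, 5), Mul(-6, 31))) = Add(Pow(Add(-23, 6), Rational(1, 2)), Add(Mul(-3, 5), Mul(-6, 31))) = Add(Pow(-17, Rational(1, 2)), Add(-15, -186)) = Add(Mul(I, Pow(17, Rational(1, 2))), -201) = Add(-201, Mul(I, Pow(17, Rational(1, 2))))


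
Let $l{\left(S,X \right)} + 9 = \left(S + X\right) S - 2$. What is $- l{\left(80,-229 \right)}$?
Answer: $11931$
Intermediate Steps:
$l{\left(S,X \right)} = -11 + S \left(S + X\right)$ ($l{\left(S,X \right)} = -9 + \left(\left(S + X\right) S - 2\right) = -9 + \left(S \left(S + X\right) - 2\right) = -9 + \left(-2 + S \left(S + X\right)\right) = -11 + S \left(S + X\right)$)
$- l{\left(80,-229 \right)} = - (-11 + 80^{2} + 80 \left(-229\right)) = - (-11 + 6400 - 18320) = \left(-1\right) \left(-11931\right) = 11931$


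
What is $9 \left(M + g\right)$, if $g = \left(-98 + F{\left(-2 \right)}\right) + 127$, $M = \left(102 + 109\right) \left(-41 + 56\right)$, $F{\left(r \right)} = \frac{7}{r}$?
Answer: $\frac{57429}{2} \approx 28715.0$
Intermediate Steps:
$M = 3165$ ($M = 211 \cdot 15 = 3165$)
$g = \frac{51}{2}$ ($g = \left(-98 + \frac{7}{-2}\right) + 127 = \left(-98 + 7 \left(- \frac{1}{2}\right)\right) + 127 = \left(-98 - \frac{7}{2}\right) + 127 = - \frac{203}{2} + 127 = \frac{51}{2} \approx 25.5$)
$9 \left(M + g\right) = 9 \left(3165 + \frac{51}{2}\right) = 9 \cdot \frac{6381}{2} = \frac{57429}{2}$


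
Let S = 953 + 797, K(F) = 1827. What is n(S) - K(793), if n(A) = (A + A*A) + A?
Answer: 3064173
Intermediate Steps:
S = 1750
n(A) = A**2 + 2*A (n(A) = (A + A**2) + A = A**2 + 2*A)
n(S) - K(793) = 1750*(2 + 1750) - 1*1827 = 1750*1752 - 1827 = 3066000 - 1827 = 3064173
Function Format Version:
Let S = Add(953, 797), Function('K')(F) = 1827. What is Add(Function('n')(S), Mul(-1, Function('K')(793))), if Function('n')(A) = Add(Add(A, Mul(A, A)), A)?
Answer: 3064173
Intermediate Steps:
S = 1750
Function('n')(A) = Add(Pow(A, 2), Mul(2, A)) (Function('n')(A) = Add(Add(A, Pow(A, 2)), A) = Add(Pow(A, 2), Mul(2, A)))
Add(Function('n')(S), Mul(-1, Function('K')(793))) = Add(Mul(1750, Add(2, 1750)), Mul(-1, 1827)) = Add(Mul(1750, 1752), -1827) = Add(3066000, -1827) = 3064173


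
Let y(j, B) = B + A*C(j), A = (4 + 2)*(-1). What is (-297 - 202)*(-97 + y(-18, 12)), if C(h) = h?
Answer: -11477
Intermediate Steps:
A = -6 (A = 6*(-1) = -6)
y(j, B) = B - 6*j
(-297 - 202)*(-97 + y(-18, 12)) = (-297 - 202)*(-97 + (12 - 6*(-18))) = -499*(-97 + (12 + 108)) = -499*(-97 + 120) = -499*23 = -11477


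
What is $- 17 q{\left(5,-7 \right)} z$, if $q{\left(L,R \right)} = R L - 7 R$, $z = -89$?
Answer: $21182$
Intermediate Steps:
$q{\left(L,R \right)} = - 7 R + L R$ ($q{\left(L,R \right)} = L R - 7 R = - 7 R + L R$)
$- 17 q{\left(5,-7 \right)} z = - 17 \left(- 7 \left(-7 + 5\right)\right) \left(-89\right) = - 17 \left(\left(-7\right) \left(-2\right)\right) \left(-89\right) = \left(-17\right) 14 \left(-89\right) = \left(-238\right) \left(-89\right) = 21182$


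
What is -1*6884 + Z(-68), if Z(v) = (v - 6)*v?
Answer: -1852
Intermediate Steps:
Z(v) = v*(-6 + v) (Z(v) = (-6 + v)*v = v*(-6 + v))
-1*6884 + Z(-68) = -1*6884 - 68*(-6 - 68) = -6884 - 68*(-74) = -6884 + 5032 = -1852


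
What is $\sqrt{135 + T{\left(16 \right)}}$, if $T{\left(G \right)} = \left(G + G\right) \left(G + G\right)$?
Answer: $\sqrt{1159} \approx 34.044$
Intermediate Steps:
$T{\left(G \right)} = 4 G^{2}$ ($T{\left(G \right)} = 2 G 2 G = 4 G^{2}$)
$\sqrt{135 + T{\left(16 \right)}} = \sqrt{135 + 4 \cdot 16^{2}} = \sqrt{135 + 4 \cdot 256} = \sqrt{135 + 1024} = \sqrt{1159}$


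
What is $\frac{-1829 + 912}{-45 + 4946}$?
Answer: $- \frac{917}{4901} \approx -0.1871$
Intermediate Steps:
$\frac{-1829 + 912}{-45 + 4946} = - \frac{917}{4901}$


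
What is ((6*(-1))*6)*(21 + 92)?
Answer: -4068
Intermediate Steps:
((6*(-1))*6)*(21 + 92) = -6*6*113 = -36*113 = -4068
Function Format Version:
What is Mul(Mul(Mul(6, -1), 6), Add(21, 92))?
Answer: -4068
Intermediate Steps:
Mul(Mul(Mul(6, -1), 6), Add(21, 92)) = Mul(Mul(-6, 6), 113) = Mul(-36, 113) = -4068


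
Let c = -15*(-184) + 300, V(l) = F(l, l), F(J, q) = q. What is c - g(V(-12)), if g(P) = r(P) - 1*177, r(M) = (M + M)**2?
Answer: 2661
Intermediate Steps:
V(l) = l
c = 3060 (c = 2760 + 300 = 3060)
r(M) = 4*M**2 (r(M) = (2*M)**2 = 4*M**2)
g(P) = -177 + 4*P**2 (g(P) = 4*P**2 - 1*177 = 4*P**2 - 177 = -177 + 4*P**2)
c - g(V(-12)) = 3060 - (-177 + 4*(-12)**2) = 3060 - (-177 + 4*144) = 3060 - (-177 + 576) = 3060 - 1*399 = 3060 - 399 = 2661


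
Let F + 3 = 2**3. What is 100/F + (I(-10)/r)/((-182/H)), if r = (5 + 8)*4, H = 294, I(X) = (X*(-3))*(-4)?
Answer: 4010/169 ≈ 23.728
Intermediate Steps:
I(X) = 12*X (I(X) = -3*X*(-4) = 12*X)
r = 52 (r = 13*4 = 52)
F = 5 (F = -3 + 2**3 = -3 + 8 = 5)
100/F + (I(-10)/r)/((-182/H)) = 100/5 + ((12*(-10))/52)/((-182/294)) = 100*(1/5) + (-120*1/52)/((-182*1/294)) = 20 - 30/(13*(-13/21)) = 20 - 30/13*(-21/13) = 20 + 630/169 = 4010/169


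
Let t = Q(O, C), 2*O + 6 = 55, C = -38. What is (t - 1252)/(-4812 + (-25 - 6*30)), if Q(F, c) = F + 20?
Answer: 2415/10034 ≈ 0.24068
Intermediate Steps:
O = 49/2 (O = -3 + (1/2)*55 = -3 + 55/2 = 49/2 ≈ 24.500)
Q(F, c) = 20 + F
t = 89/2 (t = 20 + 49/2 = 89/2 ≈ 44.500)
(t - 1252)/(-4812 + (-25 - 6*30)) = (89/2 - 1252)/(-4812 + (-25 - 6*30)) = -2415/(2*(-4812 + (-25 - 180))) = -2415/(2*(-4812 - 205)) = -2415/2/(-5017) = -2415/2*(-1/5017) = 2415/10034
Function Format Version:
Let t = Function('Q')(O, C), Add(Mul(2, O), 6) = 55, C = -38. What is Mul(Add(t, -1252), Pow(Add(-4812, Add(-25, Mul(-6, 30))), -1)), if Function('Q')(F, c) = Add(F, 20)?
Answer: Rational(2415, 10034) ≈ 0.24068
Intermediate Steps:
O = Rational(49, 2) (O = Add(-3, Mul(Rational(1, 2), 55)) = Add(-3, Rational(55, 2)) = Rational(49, 2) ≈ 24.500)
Function('Q')(F, c) = Add(20, F)
t = Rational(89, 2) (t = Add(20, Rational(49, 2)) = Rational(89, 2) ≈ 44.500)
Mul(Add(t, -1252), Pow(Add(-4812, Add(-25, Mul(-6, 30))), -1)) = Mul(Add(Rational(89, 2), -1252), Pow(Add(-4812, Add(-25, Mul(-6, 30))), -1)) = Mul(Rational(-2415, 2), Pow(Add(-4812, Add(-25, -180)), -1)) = Mul(Rational(-2415, 2), Pow(Add(-4812, -205), -1)) = Mul(Rational(-2415, 2), Pow(-5017, -1)) = Mul(Rational(-2415, 2), Rational(-1, 5017)) = Rational(2415, 10034)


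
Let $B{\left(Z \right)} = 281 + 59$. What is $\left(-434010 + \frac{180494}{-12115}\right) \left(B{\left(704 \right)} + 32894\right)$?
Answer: $- \frac{174751405776696}{12115} \approx -1.4424 \cdot 10^{10}$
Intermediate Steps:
$B{\left(Z \right)} = 340$
$\left(-434010 + \frac{180494}{-12115}\right) \left(B{\left(704 \right)} + 32894\right) = \left(-434010 + \frac{180494}{-12115}\right) \left(340 + 32894\right) = \left(-434010 + 180494 \left(- \frac{1}{12115}\right)\right) 33234 = \left(-434010 - \frac{180494}{12115}\right) 33234 = \left(- \frac{5258211644}{12115}\right) 33234 = - \frac{174751405776696}{12115}$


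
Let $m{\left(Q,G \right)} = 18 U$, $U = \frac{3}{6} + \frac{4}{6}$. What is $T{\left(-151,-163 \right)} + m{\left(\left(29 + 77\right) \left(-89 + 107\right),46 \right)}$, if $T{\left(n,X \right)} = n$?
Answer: $-130$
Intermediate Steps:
$U = \frac{7}{6}$ ($U = 3 \cdot \frac{1}{6} + 4 \cdot \frac{1}{6} = \frac{1}{2} + \frac{2}{3} = \frac{7}{6} \approx 1.1667$)
$m{\left(Q,G \right)} = 21$ ($m{\left(Q,G \right)} = 18 \cdot \frac{7}{6} = 21$)
$T{\left(-151,-163 \right)} + m{\left(\left(29 + 77\right) \left(-89 + 107\right),46 \right)} = -151 + 21 = -130$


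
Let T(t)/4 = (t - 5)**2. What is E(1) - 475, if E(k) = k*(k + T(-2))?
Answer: -278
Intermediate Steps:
T(t) = 4*(-5 + t)**2 (T(t) = 4*(t - 5)**2 = 4*(-5 + t)**2)
E(k) = k*(196 + k) (E(k) = k*(k + 4*(-5 - 2)**2) = k*(k + 4*(-7)**2) = k*(k + 4*49) = k*(k + 196) = k*(196 + k))
E(1) - 475 = 1*(196 + 1) - 475 = 1*197 - 475 = 197 - 475 = -278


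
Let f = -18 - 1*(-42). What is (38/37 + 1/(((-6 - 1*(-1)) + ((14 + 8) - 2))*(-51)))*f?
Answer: 232264/9435 ≈ 24.617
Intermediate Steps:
f = 24 (f = -18 + 42 = 24)
(38/37 + 1/(((-6 - 1*(-1)) + ((14 + 8) - 2))*(-51)))*f = (38/37 + 1/(((-6 - 1*(-1)) + ((14 + 8) - 2))*(-51)))*24 = (38*(1/37) - 1/51/((-6 + 1) + (22 - 2)))*24 = (38/37 - 1/51/(-5 + 20))*24 = (38/37 - 1/51/15)*24 = (38/37 + (1/15)*(-1/51))*24 = (38/37 - 1/765)*24 = (29033/28305)*24 = 232264/9435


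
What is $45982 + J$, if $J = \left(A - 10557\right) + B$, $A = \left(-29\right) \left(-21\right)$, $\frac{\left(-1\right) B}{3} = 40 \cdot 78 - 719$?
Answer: $28831$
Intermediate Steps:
$B = -7203$ ($B = - 3 \left(40 \cdot 78 - 719\right) = - 3 \left(3120 - 719\right) = \left(-3\right) 2401 = -7203$)
$A = 609$
$J = -17151$ ($J = \left(609 - 10557\right) - 7203 = -9948 - 7203 = -17151$)
$45982 + J = 45982 - 17151 = 28831$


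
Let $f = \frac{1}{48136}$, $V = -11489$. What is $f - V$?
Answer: $\frac{553034505}{48136} \approx 11489.0$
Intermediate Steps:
$f = \frac{1}{48136} \approx 2.0774 \cdot 10^{-5}$
$f - V = \frac{1}{48136} - -11489 = \frac{1}{48136} + 11489 = \frac{553034505}{48136}$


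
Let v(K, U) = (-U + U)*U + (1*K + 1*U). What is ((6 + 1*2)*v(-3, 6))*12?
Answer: 288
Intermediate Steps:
v(K, U) = K + U (v(K, U) = 0*U + (K + U) = 0 + (K + U) = K + U)
((6 + 1*2)*v(-3, 6))*12 = ((6 + 1*2)*(-3 + 6))*12 = ((6 + 2)*3)*12 = (8*3)*12 = 24*12 = 288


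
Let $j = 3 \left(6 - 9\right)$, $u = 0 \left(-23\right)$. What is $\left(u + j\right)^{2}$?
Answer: $81$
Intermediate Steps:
$u = 0$
$j = -9$ ($j = 3 \left(-3\right) = -9$)
$\left(u + j\right)^{2} = \left(0 - 9\right)^{2} = \left(-9\right)^{2} = 81$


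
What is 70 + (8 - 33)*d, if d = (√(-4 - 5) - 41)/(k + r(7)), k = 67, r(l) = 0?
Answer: 5715/67 - 75*I/67 ≈ 85.298 - 1.1194*I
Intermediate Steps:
d = -41/67 + 3*I/67 (d = (√(-4 - 5) - 41)/(67 + 0) = (√(-9) - 41)/67 = (3*I - 41)*(1/67) = (-41 + 3*I)*(1/67) = -41/67 + 3*I/67 ≈ -0.61194 + 0.044776*I)
70 + (8 - 33)*d = 70 + (8 - 33)*(-41/67 + 3*I/67) = 70 - 25*(-41/67 + 3*I/67) = 70 + (1025/67 - 75*I/67) = 5715/67 - 75*I/67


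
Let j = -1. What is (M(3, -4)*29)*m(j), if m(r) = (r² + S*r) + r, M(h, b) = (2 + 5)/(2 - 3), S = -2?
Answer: -406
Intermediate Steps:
M(h, b) = -7 (M(h, b) = 7/(-1) = 7*(-1) = -7)
m(r) = r² - r (m(r) = (r² - 2*r) + r = r² - r)
(M(3, -4)*29)*m(j) = (-7*29)*(-(-1 - 1)) = -(-203)*(-2) = -203*2 = -406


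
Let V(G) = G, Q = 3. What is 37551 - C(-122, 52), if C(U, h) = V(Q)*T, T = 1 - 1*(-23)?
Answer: 37479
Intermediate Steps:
T = 24 (T = 1 + 23 = 24)
C(U, h) = 72 (C(U, h) = 3*24 = 72)
37551 - C(-122, 52) = 37551 - 1*72 = 37551 - 72 = 37479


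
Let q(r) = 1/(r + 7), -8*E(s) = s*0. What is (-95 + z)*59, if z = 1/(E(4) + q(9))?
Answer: -4661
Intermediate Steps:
E(s) = 0 (E(s) = -s*0/8 = -⅛*0 = 0)
q(r) = 1/(7 + r)
z = 16 (z = 1/(0 + 1/(7 + 9)) = 1/(0 + 1/16) = 1/(1/16) = 16)
(-95 + z)*59 = (-95 + 16)*59 = -79*59 = -4661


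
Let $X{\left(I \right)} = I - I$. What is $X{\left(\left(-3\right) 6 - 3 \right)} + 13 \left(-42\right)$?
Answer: $-546$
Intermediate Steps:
$X{\left(I \right)} = 0$
$X{\left(\left(-3\right) 6 - 3 \right)} + 13 \left(-42\right) = 0 + 13 \left(-42\right) = 0 - 546 = -546$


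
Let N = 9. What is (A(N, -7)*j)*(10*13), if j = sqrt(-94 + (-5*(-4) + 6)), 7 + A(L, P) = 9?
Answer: 520*I*sqrt(17) ≈ 2144.0*I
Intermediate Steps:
A(L, P) = 2 (A(L, P) = -7 + 9 = 2)
j = 2*I*sqrt(17) (j = sqrt(-94 + (20 + 6)) = sqrt(-94 + 26) = sqrt(-68) = 2*I*sqrt(17) ≈ 8.2462*I)
(A(N, -7)*j)*(10*13) = (2*(2*I*sqrt(17)))*(10*13) = (4*I*sqrt(17))*130 = 520*I*sqrt(17)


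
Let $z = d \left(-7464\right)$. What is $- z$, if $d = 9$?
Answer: $67176$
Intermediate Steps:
$z = -67176$ ($z = 9 \left(-7464\right) = -67176$)
$- z = \left(-1\right) \left(-67176\right) = 67176$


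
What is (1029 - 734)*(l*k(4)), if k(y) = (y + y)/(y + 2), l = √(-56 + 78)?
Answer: 1180*√22/3 ≈ 1844.9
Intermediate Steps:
l = √22 ≈ 4.6904
k(y) = 2*y/(2 + y) (k(y) = (2*y)/(2 + y) = 2*y/(2 + y))
(1029 - 734)*(l*k(4)) = (1029 - 734)*(√22*(2*4/(2 + 4))) = 295*(√22*(2*4/6)) = 295*(√22*(2*4*(⅙))) = 295*(√22*(4/3)) = 295*(4*√22/3) = 1180*√22/3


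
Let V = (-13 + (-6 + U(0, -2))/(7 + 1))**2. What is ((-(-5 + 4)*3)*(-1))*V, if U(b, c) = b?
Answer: -9075/16 ≈ -567.19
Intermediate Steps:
V = 3025/16 (V = (-13 + (-6 + 0)/(7 + 1))**2 = (-13 - 6/8)**2 = (-13 - 6*1/8)**2 = (-13 - 3/4)**2 = (-55/4)**2 = 3025/16 ≈ 189.06)
((-(-5 + 4)*3)*(-1))*V = ((-(-5 + 4)*3)*(-1))*(3025/16) = ((-(-1)*3)*(-1))*(3025/16) = ((-1*(-1)*3)*(-1))*(3025/16) = ((1*3)*(-1))*(3025/16) = (3*(-1))*(3025/16) = -3*3025/16 = -9075/16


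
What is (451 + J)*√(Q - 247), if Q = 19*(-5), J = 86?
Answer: 1611*I*√38 ≈ 9930.9*I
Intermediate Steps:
Q = -95
(451 + J)*√(Q - 247) = (451 + 86)*√(-95 - 247) = 537*√(-342) = 537*(3*I*√38) = 1611*I*√38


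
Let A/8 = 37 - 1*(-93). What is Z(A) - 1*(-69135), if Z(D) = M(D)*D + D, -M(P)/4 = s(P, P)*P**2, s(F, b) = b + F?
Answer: -9358868409825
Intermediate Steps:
s(F, b) = F + b
A = 1040 (A = 8*(37 - 1*(-93)) = 8*(37 + 93) = 8*130 = 1040)
M(P) = -8*P**3 (M(P) = -4*(P + P)*P**2 = -4*2*P*P**2 = -8*P**3)
Z(D) = D - 8*D**4 (Z(D) = (-8*D**3)*D + D = -8*D**4 + D = D - 8*D**4)
Z(A) - 1*(-69135) = (1040 - 8*1040**4) - 1*(-69135) = (1040 - 8*1169858560000) + 69135 = (1040 - 9358868480000) + 69135 = -9358868478960 + 69135 = -9358868409825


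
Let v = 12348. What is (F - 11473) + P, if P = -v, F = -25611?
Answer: -49432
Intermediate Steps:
P = -12348 (P = -1*12348 = -12348)
(F - 11473) + P = (-25611 - 11473) - 12348 = -37084 - 12348 = -49432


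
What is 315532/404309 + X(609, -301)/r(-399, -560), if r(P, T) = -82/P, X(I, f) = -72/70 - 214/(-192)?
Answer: 6359840559/5304534080 ≈ 1.1989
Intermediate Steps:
X(I, f) = 289/3360 (X(I, f) = -72*1/70 - 214*(-1/192) = -36/35 + 107/96 = 289/3360)
315532/404309 + X(609, -301)/r(-399, -560) = 315532/404309 + 289/(3360*((-82/(-399)))) = 315532*(1/404309) + 289/(3360*((-82*(-1/399)))) = 315532/404309 + 289/(3360*(82/399)) = 315532/404309 + (289/3360)*(399/82) = 315532/404309 + 5491/13120 = 6359840559/5304534080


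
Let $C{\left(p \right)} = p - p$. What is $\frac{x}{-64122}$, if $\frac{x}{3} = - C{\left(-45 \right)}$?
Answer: $0$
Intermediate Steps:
$C{\left(p \right)} = 0$
$x = 0$ ($x = 3 \left(\left(-1\right) 0\right) = 3 \cdot 0 = 0$)
$\frac{x}{-64122} = \frac{0}{-64122} = 0 \left(- \frac{1}{64122}\right) = 0$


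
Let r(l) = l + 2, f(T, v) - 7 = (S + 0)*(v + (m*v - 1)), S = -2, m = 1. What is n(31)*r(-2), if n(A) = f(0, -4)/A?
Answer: 0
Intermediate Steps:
f(T, v) = 9 - 4*v (f(T, v) = 7 + (-2 + 0)*(v + (1*v - 1)) = 7 - 2*(v + (v - 1)) = 7 - 2*(v + (-1 + v)) = 7 - 2*(-1 + 2*v) = 7 + (2 - 4*v) = 9 - 4*v)
r(l) = 2 + l
n(A) = 25/A (n(A) = (9 - 4*(-4))/A = (9 + 16)/A = 25/A)
n(31)*r(-2) = (25/31)*(2 - 2) = (25*(1/31))*0 = (25/31)*0 = 0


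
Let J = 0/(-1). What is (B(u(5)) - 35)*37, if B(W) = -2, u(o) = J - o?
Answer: -1369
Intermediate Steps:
J = 0 (J = 0*(-1) = 0)
u(o) = -o (u(o) = 0 - o = -o)
(B(u(5)) - 35)*37 = (-2 - 35)*37 = -37*37 = -1369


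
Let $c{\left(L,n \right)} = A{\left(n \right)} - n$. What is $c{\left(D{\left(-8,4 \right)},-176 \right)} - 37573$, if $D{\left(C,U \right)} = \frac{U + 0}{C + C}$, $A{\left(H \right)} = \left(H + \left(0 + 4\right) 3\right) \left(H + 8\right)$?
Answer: $-9845$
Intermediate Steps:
$A{\left(H \right)} = \left(8 + H\right) \left(12 + H\right)$ ($A{\left(H \right)} = \left(H + 4 \cdot 3\right) \left(8 + H\right) = \left(H + 12\right) \left(8 + H\right) = \left(12 + H\right) \left(8 + H\right) = \left(8 + H\right) \left(12 + H\right)$)
$D{\left(C,U \right)} = \frac{U}{2 C}$
$c{\left(L,n \right)} = 96 + n^{2} + 19 n$ ($c{\left(L,n \right)} = \left(96 + n^{2} + 20 n\right) - n = 96 + n^{2} + 19 n$)
$c{\left(D{\left(-8,4 \right)},-176 \right)} - 37573 = \left(96 + \left(-176\right)^{2} + 19 \left(-176\right)\right) - 37573 = \left(96 + 30976 - 3344\right) - 37573 = 27728 - 37573 = -9845$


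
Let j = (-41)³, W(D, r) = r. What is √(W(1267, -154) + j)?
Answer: 15*I*√307 ≈ 262.82*I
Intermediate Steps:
j = -68921
√(W(1267, -154) + j) = √(-154 - 68921) = √(-69075) = 15*I*√307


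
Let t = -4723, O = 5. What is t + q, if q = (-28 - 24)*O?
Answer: -4983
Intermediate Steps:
q = -260 (q = (-28 - 24)*5 = -52*5 = -260)
t + q = -4723 - 260 = -4983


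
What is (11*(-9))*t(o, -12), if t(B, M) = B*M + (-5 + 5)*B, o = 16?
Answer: 19008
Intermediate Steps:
t(B, M) = B*M (t(B, M) = B*M + 0*B = B*M + 0 = B*M)
(11*(-9))*t(o, -12) = (11*(-9))*(16*(-12)) = -99*(-192) = 19008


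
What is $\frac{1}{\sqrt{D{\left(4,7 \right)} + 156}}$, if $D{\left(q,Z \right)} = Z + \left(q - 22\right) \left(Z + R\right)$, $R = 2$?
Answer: $1$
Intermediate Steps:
$D{\left(q,Z \right)} = Z + \left(-22 + q\right) \left(2 + Z\right)$ ($D{\left(q,Z \right)} = Z + \left(q - 22\right) \left(Z + 2\right) = Z + \left(-22 + q\right) \left(2 + Z\right)$)
$\frac{1}{\sqrt{D{\left(4,7 \right)} + 156}} = \frac{1}{\sqrt{\left(-44 - 147 + 2 \cdot 4 + 7 \cdot 4\right) + 156}} = \frac{1}{\sqrt{\left(-44 - 147 + 8 + 28\right) + 156}} = \frac{1}{\sqrt{-155 + 156}} = \frac{1}{\sqrt{1}} = 1^{-1} = 1$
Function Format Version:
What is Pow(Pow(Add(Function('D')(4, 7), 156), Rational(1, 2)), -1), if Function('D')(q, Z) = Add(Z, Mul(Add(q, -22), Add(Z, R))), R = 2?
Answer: 1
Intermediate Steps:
Function('D')(q, Z) = Add(Z, Mul(Add(-22, q), Add(2, Z))) (Function('D')(q, Z) = Add(Z, Mul(Add(q, -22), Add(Z, 2))) = Add(Z, Mul(Add(-22, q), Add(2, Z))))
Pow(Pow(Add(Function('D')(4, 7), 156), Rational(1, 2)), -1) = Pow(Pow(Add(Add(-44, Mul(-21, 7), Mul(2, 4), Mul(7, 4)), 156), Rational(1, 2)), -1) = Pow(Pow(Add(Add(-44, -147, 8, 28), 156), Rational(1, 2)), -1) = Pow(Pow(Add(-155, 156), Rational(1, 2)), -1) = Pow(Pow(1, Rational(1, 2)), -1) = Pow(1, -1) = 1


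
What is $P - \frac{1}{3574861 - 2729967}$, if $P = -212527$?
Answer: $- \frac{179562787139}{844894} \approx -2.1253 \cdot 10^{5}$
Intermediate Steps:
$P - \frac{1}{3574861 - 2729967} = -212527 - \frac{1}{3574861 - 2729967} = -212527 - \frac{1}{844894} = - \frac{179562787139}{844894}$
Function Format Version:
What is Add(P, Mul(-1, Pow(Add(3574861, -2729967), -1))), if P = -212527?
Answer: Rational(-179562787139, 844894) ≈ -2.1253e+5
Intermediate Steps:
Add(P, Mul(-1, Pow(Add(3574861, -2729967), -1))) = Add(-212527, Mul(-1, Pow(Add(3574861, -2729967), -1))) = Add(-212527, Mul(-1, Pow(844894, -1))) = Add(-212527, Mul(-1, Rational(1, 844894))) = Add(-212527, Rational(-1, 844894)) = Rational(-179562787139, 844894)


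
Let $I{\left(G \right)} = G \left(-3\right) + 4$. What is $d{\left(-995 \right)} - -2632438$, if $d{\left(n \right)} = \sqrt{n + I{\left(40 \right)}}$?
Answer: $2632438 + i \sqrt{1111} \approx 2.6324 \cdot 10^{6} + 33.332 i$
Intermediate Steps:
$I{\left(G \right)} = 4 - 3 G$ ($I{\left(G \right)} = - 3 G + 4 = 4 - 3 G$)
$d{\left(n \right)} = \sqrt{-116 + n}$ ($d{\left(n \right)} = \sqrt{n + \left(4 - 120\right)} = \sqrt{n - 116} = \sqrt{-116 + n}$)
$d{\left(-995 \right)} - -2632438 = \sqrt{-116 - 995} - -2632438 = \sqrt{-1111} + 2632438 = i \sqrt{1111} + 2632438 = 2632438 + i \sqrt{1111}$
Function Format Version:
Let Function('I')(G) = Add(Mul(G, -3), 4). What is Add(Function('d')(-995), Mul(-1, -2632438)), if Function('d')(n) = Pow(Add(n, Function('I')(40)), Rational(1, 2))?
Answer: Add(2632438, Mul(I, Pow(1111, Rational(1, 2)))) ≈ Add(2.6324e+6, Mul(33.332, I))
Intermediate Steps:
Function('I')(G) = Add(4, Mul(-3, G)) (Function('I')(G) = Add(Mul(-3, G), 4) = Add(4, Mul(-3, G)))
Function('d')(n) = Pow(Add(-116, n), Rational(1, 2)) (Function('d')(n) = Pow(Add(n, Add(4, Mul(-3, 40))), Rational(1, 2)) = Pow(Add(n, Add(4, -120)), Rational(1, 2)) = Pow(Add(n, -116), Rational(1, 2)) = Pow(Add(-116, n), Rational(1, 2)))
Add(Function('d')(-995), Mul(-1, -2632438)) = Add(Pow(Add(-116, -995), Rational(1, 2)), Mul(-1, -2632438)) = Add(Pow(-1111, Rational(1, 2)), 2632438) = Add(Mul(I, Pow(1111, Rational(1, 2))), 2632438) = Add(2632438, Mul(I, Pow(1111, Rational(1, 2))))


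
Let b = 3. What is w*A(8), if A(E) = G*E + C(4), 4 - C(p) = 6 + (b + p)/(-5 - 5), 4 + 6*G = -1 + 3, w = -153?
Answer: 6069/10 ≈ 606.90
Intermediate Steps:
G = -⅓ (G = -⅔ + (-1 + 3)/6 = -⅔ + (⅙)*2 = -⅔ + ⅓ = -⅓ ≈ -0.33333)
C(p) = -17/10 + p/10 (C(p) = 4 - (6 + (3 + p)/(-5 - 5)) = 4 - (6 + (3 + p)/(-10)) = 4 - (6 + (3 + p)*(-⅒)) = 4 - (6 + (-3/10 - p/10)) = 4 - (57/10 - p/10) = 4 + (-57/10 + p/10) = -17/10 + p/10)
A(E) = -13/10 - E/3 (A(E) = -E/3 + (-17/10 + (⅒)*4) = -E/3 + (-17/10 + ⅖) = -E/3 - 13/10 = -13/10 - E/3)
w*A(8) = -153*(-13/10 - ⅓*8) = -153*(-13/10 - 8/3) = -153*(-119/30) = 6069/10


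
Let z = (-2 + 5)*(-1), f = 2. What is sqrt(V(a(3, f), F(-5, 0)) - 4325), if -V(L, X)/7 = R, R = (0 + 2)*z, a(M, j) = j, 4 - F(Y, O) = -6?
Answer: I*sqrt(4283) ≈ 65.445*I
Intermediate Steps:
F(Y, O) = 10 (F(Y, O) = 4 - 1*(-6) = 4 + 6 = 10)
z = -3 (z = 3*(-1) = -3)
R = -6 (R = (0 + 2)*(-3) = 2*(-3) = -6)
V(L, X) = 42 (V(L, X) = -7*(-6) = 42)
sqrt(V(a(3, f), F(-5, 0)) - 4325) = sqrt(42 - 4325) = sqrt(-4283) = I*sqrt(4283)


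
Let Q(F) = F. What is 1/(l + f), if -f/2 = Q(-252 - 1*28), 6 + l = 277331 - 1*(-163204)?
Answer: 1/441089 ≈ 2.2671e-6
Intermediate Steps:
l = 440529 (l = -6 + (277331 - 1*(-163204)) = -6 + (277331 + 163204) = -6 + 440535 = 440529)
f = 560 (f = -2*(-252 - 1*28) = -2*(-252 - 28) = -2*(-280) = 560)
1/(l + f) = 1/(440529 + 560) = 1/441089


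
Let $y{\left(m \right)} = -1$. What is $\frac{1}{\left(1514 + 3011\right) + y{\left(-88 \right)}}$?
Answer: $\frac{1}{4524} \approx 0.00022104$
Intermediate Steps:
$\frac{1}{\left(1514 + 3011\right) + y{\left(-88 \right)}} = \frac{1}{\left(1514 + 3011\right) - 1} = \frac{1}{4525 - 1} = \frac{1}{4524}$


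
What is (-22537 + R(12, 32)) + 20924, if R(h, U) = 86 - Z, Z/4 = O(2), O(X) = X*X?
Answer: -1543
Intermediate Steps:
O(X) = X²
Z = 16 (Z = 4*2² = 4*4 = 16)
R(h, U) = 70 (R(h, U) = 86 - 1*16 = 86 - 16 = 70)
(-22537 + R(12, 32)) + 20924 = (-22537 + 70) + 20924 = -22467 + 20924 = -1543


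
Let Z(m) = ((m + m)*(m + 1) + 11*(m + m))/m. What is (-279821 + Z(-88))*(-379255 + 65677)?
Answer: 87793373394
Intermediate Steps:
Z(m) = (22*m + 2*m*(1 + m))/m (Z(m) = ((2*m)*(1 + m) + 11*(2*m))/m = (2*m*(1 + m) + 22*m)/m = (22*m + 2*m*(1 + m))/m)
(-279821 + Z(-88))*(-379255 + 65677) = (-279821 + (24 + 2*(-88)))*(-379255 + 65677) = (-279821 + (24 - 176))*(-313578) = (-279821 - 152)*(-313578) = -279973*(-313578) = 87793373394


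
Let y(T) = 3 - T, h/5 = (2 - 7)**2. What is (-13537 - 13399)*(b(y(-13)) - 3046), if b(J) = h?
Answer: 78680056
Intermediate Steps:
h = 125 (h = 5*(2 - 7)**2 = 5*(-5)**2 = 5*25 = 125)
b(J) = 125
(-13537 - 13399)*(b(y(-13)) - 3046) = (-13537 - 13399)*(125 - 3046) = -26936*(-2921) = 78680056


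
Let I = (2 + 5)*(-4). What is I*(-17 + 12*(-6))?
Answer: 2492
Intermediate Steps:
I = -28 (I = 7*(-4) = -28)
I*(-17 + 12*(-6)) = -28*(-17 + 12*(-6)) = -28*(-17 - 72) = -28*(-89) = 2492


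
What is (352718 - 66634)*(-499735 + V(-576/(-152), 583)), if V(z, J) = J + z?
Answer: -2713168016544/19 ≈ -1.4280e+11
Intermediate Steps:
(352718 - 66634)*(-499735 + V(-576/(-152), 583)) = (352718 - 66634)*(-499735 + (583 - 576/(-152))) = 286084*(-499735 + (583 - 576*(-1/152))) = 286084*(-499735 + (583 + 72/19)) = 286084*(-499735 + 11149/19) = 286084*(-9483816/19) = -2713168016544/19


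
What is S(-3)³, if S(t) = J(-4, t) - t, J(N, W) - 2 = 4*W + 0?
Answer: -343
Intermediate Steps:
J(N, W) = 2 + 4*W (J(N, W) = 2 + (4*W + 0) = 2 + 4*W)
S(t) = 2 + 3*t (S(t) = (2 + 4*t) - t = 2 + 3*t)
S(-3)³ = (2 + 3*(-3))³ = (2 - 9)³ = (-7)³ = -343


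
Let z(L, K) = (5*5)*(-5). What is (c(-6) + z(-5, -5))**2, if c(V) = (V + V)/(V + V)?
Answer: 15376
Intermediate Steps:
z(L, K) = -125 (z(L, K) = 25*(-5) = -125)
c(V) = 1 (c(V) = (2*V)/((2*V)) = (2*V)*(1/(2*V)) = 1)
(c(-6) + z(-5, -5))**2 = (1 - 125)**2 = (-124)**2 = 15376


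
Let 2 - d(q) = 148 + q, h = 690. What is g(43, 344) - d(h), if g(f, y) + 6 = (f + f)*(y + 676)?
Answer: 88550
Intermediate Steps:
g(f, y) = -6 + 2*f*(676 + y) (g(f, y) = -6 + (f + f)*(y + 676) = -6 + (2*f)*(676 + y) = -6 + 2*f*(676 + y))
d(q) = -146 - q (d(q) = 2 - (148 + q) = 2 + (-148 - q) = -146 - q)
g(43, 344) - d(h) = (-6 + 1352*43 + 2*43*344) - (-146 - 1*690) = (-6 + 58136 + 29584) - (-146 - 690) = 87714 - 1*(-836) = 87714 + 836 = 88550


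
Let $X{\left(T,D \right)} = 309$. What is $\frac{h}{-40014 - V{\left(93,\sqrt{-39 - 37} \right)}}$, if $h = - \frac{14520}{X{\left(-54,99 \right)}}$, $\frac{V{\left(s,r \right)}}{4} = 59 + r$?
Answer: $\frac{48702500}{41716640687} - \frac{9680 i \sqrt{19}}{41716640687} \approx 0.0011675 - 1.0114 \cdot 10^{-6} i$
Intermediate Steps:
$V{\left(s,r \right)} = 236 + 4 r$ ($V{\left(s,r \right)} = 4 \left(59 + r\right) = 236 + 4 r$)
$h = - \frac{4840}{103}$ ($h = - \frac{14520}{309} = \left(-14520\right) \frac{1}{309} = - \frac{4840}{103} \approx -46.99$)
$\frac{h}{-40014 - V{\left(93,\sqrt{-39 - 37} \right)}} = - \frac{4840}{103 \left(-40014 - \left(236 + 4 \sqrt{-39 - 37}\right)\right)} = - \frac{4840}{103 \left(-40014 - \left(236 + 4 \sqrt{-76}\right)\right)} = - \frac{4840}{103 \left(-40014 - \left(236 + 4 \cdot 2 i \sqrt{19}\right)\right)} = - \frac{4840}{103 \left(-40014 - \left(236 + 8 i \sqrt{19}\right)\right)} = - \frac{4840}{103 \left(-40250 - 8 i \sqrt{19}\right)}$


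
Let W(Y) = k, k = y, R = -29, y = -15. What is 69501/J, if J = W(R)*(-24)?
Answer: 23167/120 ≈ 193.06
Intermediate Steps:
k = -15
W(Y) = -15
J = 360 (J = -15*(-24) = 360)
69501/J = 69501/360 = 69501*(1/360) = 23167/120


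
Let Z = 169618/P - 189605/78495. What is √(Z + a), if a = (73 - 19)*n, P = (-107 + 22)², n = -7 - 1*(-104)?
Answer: √9364617463605693/1334415 ≈ 72.519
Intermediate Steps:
n = 97 (n = -7 + 104 = 97)
P = 7225 (P = (-85)² = 7225)
Z = 2388853757/113425275 (Z = 169618/7225 - 189605/78495 = 169618*(1/7225) - 189605*1/78495 = 169618/7225 - 37921/15699 = 2388853757/113425275 ≈ 21.061)
a = 5238 (a = (73 - 19)*97 = 54*97 = 5238)
√(Z + a) = √(2388853757/113425275 + 5238) = √(596510444207/113425275) = √9364617463605693/1334415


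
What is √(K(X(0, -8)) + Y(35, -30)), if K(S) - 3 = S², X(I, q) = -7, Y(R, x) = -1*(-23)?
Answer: 5*√3 ≈ 8.6602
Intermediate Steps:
Y(R, x) = 23
K(S) = 3 + S²
√(K(X(0, -8)) + Y(35, -30)) = √((3 + (-7)²) + 23) = √((3 + 49) + 23) = √(52 + 23) = √75 = 5*√3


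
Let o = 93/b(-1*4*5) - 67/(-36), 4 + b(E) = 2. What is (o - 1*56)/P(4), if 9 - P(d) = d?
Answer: -3623/180 ≈ -20.128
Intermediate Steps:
P(d) = 9 - d
b(E) = -2 (b(E) = -4 + 2 = -2)
o = -1607/36 (o = 93/(-2) - 67/(-36) = 93*(-½) - 67*(-1/36) = -93/2 + 67/36 = -1607/36 ≈ -44.639)
(o - 1*56)/P(4) = (-1607/36 - 1*56)/(9 - 1*4) = (-1607/36 - 56)/(9 - 4) = -3623/36/5 = (⅕)*(-3623/36) = -3623/180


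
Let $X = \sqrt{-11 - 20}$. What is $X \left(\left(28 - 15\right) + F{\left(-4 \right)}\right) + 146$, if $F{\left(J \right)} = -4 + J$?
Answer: $146 + 5 i \sqrt{31} \approx 146.0 + 27.839 i$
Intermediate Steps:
$X = i \sqrt{31}$ ($X = \sqrt{-31} = i \sqrt{31} \approx 5.5678 i$)
$X \left(\left(28 - 15\right) + F{\left(-4 \right)}\right) + 146 = i \sqrt{31} \left(\left(28 - 15\right) - 8\right) + 146 = i \sqrt{31} \left(13 - 8\right) + 146 = i \sqrt{31} \cdot 5 + 146 = 5 i \sqrt{31} + 146 = 146 + 5 i \sqrt{31}$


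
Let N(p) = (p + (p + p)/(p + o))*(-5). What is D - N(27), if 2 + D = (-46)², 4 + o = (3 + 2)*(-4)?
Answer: 2339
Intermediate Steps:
o = -24 (o = -4 + (3 + 2)*(-4) = -4 + 5*(-4) = -4 - 20 = -24)
D = 2114 (D = -2 + (-46)² = -2 + 2116 = 2114)
N(p) = -5*p - 10*p/(-24 + p) (N(p) = (p + (p + p)/(p - 24))*(-5) = (p + (2*p)/(-24 + p))*(-5) = (p + 2*p/(-24 + p))*(-5) = -5*p - 10*p/(-24 + p))
D - N(27) = 2114 - 5*27*(22 - 1*27)/(-24 + 27) = 2114 - 5*27*(22 - 27)/3 = 2114 - 5*27*(-5)/3 = 2114 - 1*(-225) = 2114 + 225 = 2339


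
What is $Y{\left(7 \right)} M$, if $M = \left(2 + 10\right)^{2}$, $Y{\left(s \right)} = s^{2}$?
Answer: $7056$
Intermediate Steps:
$M = 144$ ($M = 12^{2} = 144$)
$Y{\left(7 \right)} M = 7^{2} \cdot 144 = 49 \cdot 144 = 7056$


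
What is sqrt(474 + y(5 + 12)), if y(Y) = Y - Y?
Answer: sqrt(474) ≈ 21.772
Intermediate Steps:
y(Y) = 0
sqrt(474 + y(5 + 12)) = sqrt(474 + 0) = sqrt(474)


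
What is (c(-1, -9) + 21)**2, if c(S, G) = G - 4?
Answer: 64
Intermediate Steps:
c(S, G) = -4 + G
(c(-1, -9) + 21)**2 = ((-4 - 9) + 21)**2 = (-13 + 21)**2 = 8**2 = 64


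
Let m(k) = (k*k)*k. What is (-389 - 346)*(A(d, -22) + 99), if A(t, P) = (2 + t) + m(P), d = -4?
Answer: 7754985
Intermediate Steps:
m(k) = k³ (m(k) = k²*k = k³)
A(t, P) = 2 + t + P³ (A(t, P) = (2 + t) + P³ = 2 + t + P³)
(-389 - 346)*(A(d, -22) + 99) = (-389 - 346)*((2 - 4 + (-22)³) + 99) = -735*((2 - 4 - 10648) + 99) = -735*(-10650 + 99) = -735*(-10551) = 7754985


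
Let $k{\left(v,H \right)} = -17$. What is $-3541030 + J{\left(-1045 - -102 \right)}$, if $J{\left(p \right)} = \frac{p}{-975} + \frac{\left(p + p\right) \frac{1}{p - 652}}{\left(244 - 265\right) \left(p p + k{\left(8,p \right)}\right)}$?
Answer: $- \frac{3427740323700696391}{968006839800} \approx -3.541 \cdot 10^{6}$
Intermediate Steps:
$J{\left(p \right)} = - \frac{p}{975} + \frac{2 p}{\left(-652 + p\right) \left(357 - 21 p^{2}\right)}$ ($J{\left(p \right)} = \frac{p}{-975} + \frac{\left(p + p\right) \frac{1}{p - 652}}{\left(244 - 265\right) \left(p p - 17\right)} = p \left(- \frac{1}{975}\right) + \frac{2 p \frac{1}{-652 + p}}{\left(-21\right) \left(p^{2} - 17\right)} = - \frac{p}{975} + \frac{2 p \frac{1}{-652 + p}}{\left(-21\right) \left(-17 + p^{2}\right)} = - \frac{p}{975} + \frac{2 p \frac{1}{-652 + p}}{357 - 21 p^{2}} = - \frac{p}{975} + \frac{2 p}{\left(-652 + p\right) \left(357 - 21 p^{2}\right)}$)
$-3541030 + J{\left(-1045 - -102 \right)} = -3541030 + \frac{\left(-1045 - -102\right) \left(-78238 - 7 \left(-1045 - -102\right)^{3} + 119 \left(-1045 - -102\right) + 4564 \left(-1045 - -102\right)^{2}\right)}{6825 \left(11084 + \left(-1045 - -102\right)^{3} - 652 \left(-1045 - -102\right)^{2} - 17 \left(-1045 - -102\right)\right)} = -3541030 + \frac{\left(-1045 + 102\right) \left(-78238 - 7 \left(-1045 + 102\right)^{3} + 119 \left(-1045 + 102\right) + 4564 \left(-1045 + 102\right)^{2}\right)}{6825 \left(11084 + \left(-1045 + 102\right)^{3} - 652 \left(-1045 + 102\right)^{2} - 17 \left(-1045 + 102\right)\right)} = -3541030 + \frac{1}{6825} \left(-943\right) \frac{1}{11084 + \left(-943\right)^{3} - 652 \left(-943\right)^{2} - -16031} \left(-78238 - 7 \left(-943\right)^{3} + 119 \left(-943\right) + 4564 \left(-943\right)^{2}\right) = -3541030 + \frac{1}{6825} \left(-943\right) \frac{1}{11084 - 838561807 - 579790348 + 16031} \left(-78238 - -5869932649 - 112217 + 4564 \cdot 889249\right) = -3541030 + \frac{1}{6825} \left(-943\right) \frac{1}{11084 - 838561807 - 579790348 + 16031} \left(-78238 + 5869932649 - 112217 + 4058532436\right) = -3541030 + \frac{1}{6825} \left(-943\right) \frac{1}{-1418325040} \cdot 9928274630 = -3541030 + \frac{1}{6825} \left(-943\right) \left(- \frac{1}{1418325040}\right) 9928274630 = -3541030 + \frac{936236297609}{968006839800} = - \frac{3427740323700696391}{968006839800}$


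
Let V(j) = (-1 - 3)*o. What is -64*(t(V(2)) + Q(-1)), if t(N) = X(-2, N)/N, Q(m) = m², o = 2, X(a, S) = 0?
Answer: -64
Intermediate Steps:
V(j) = -8 (V(j) = (-1 - 3)*2 = -4*2 = -8)
t(N) = 0 (t(N) = 0/N = 0)
-64*(t(V(2)) + Q(-1)) = -64*(0 + (-1)²) = -64*(0 + 1) = -64*1 = -64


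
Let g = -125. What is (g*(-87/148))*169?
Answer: 1837875/148 ≈ 12418.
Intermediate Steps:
(g*(-87/148))*169 = -(-10875)/148*169 = -125*(-87/148)*169 = (10875/148)*169 = 1837875/148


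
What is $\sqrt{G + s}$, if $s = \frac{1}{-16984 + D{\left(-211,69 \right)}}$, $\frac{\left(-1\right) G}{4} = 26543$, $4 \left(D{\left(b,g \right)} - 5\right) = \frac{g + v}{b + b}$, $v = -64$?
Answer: $\frac{2 i \sqrt{21803150875861014261}}{28660557} \approx 325.84 i$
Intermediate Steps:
$D{\left(b,g \right)} = 5 + \frac{-64 + g}{8 b}$ ($D{\left(b,g \right)} = 5 + \frac{\left(g - 64\right) \frac{1}{b + b}}{4} = 5 + \frac{\left(-64 + g\right) \frac{1}{2 b}}{4} = 5 + \frac{\frac{1}{2} \frac{1}{b} \left(-64 + g\right)}{4} = 5 + \frac{-64 + g}{8 b}$)
$G = -106172$ ($G = \left(-4\right) 26543 = -106172$)
$s = - \frac{1688}{28660557}$ ($s = \frac{1}{-16984 + \frac{-64 + 69 + 40 \left(-211\right)}{8 \left(-211\right)}} = \frac{1}{-16984 + \frac{1}{8} \left(- \frac{1}{211}\right) \left(-64 + 69 - 8440\right)} = \frac{1}{-16984 + \frac{1}{8} \left(- \frac{1}{211}\right) \left(-8435\right)} = \frac{1}{-16984 + \frac{8435}{1688}} = \frac{1}{- \frac{28660557}{1688}} = - \frac{1688}{28660557} \approx -5.8896 \cdot 10^{-5}$)
$\sqrt{G + s} = \sqrt{-106172 - \frac{1688}{28660557}} = \sqrt{- \frac{3042948659492}{28660557}} = \frac{2 i \sqrt{21803150875861014261}}{28660557}$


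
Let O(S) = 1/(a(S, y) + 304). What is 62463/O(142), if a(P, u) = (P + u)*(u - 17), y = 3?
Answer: -107811138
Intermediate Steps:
a(P, u) = (-17 + u)*(P + u) (a(P, u) = (P + u)*(-17 + u) = (-17 + u)*(P + u))
O(S) = 1/(262 - 14*S) (O(S) = 1/((3**2 - 17*S - 17*3 + S*3) + 304) = 1/((9 - 17*S - 51 + 3*S) + 304) = 1/((-42 - 14*S) + 304) = 1/(262 - 14*S))
62463/O(142) = 62463/((1/(2*(131 - 7*142)))) = 62463/((1/(2*(131 - 994)))) = 62463/(((1/2)/(-863))) = 62463/(((1/2)*(-1/863))) = 62463/(-1/1726) = 62463*(-1726) = -107811138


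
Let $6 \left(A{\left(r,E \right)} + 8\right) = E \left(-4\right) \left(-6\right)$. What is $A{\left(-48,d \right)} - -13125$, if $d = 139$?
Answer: $13673$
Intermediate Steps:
$A{\left(r,E \right)} = -8 + 4 E$ ($A{\left(r,E \right)} = -8 + \frac{E \left(-4\right) \left(-6\right)}{6} = -8 + \frac{- 4 E \left(-6\right)}{6} = -8 + \frac{24 E}{6} = -8 + 4 E$)
$A{\left(-48,d \right)} - -13125 = \left(-8 + 4 \cdot 139\right) - -13125 = \left(-8 + 556\right) + 13125 = 548 + 13125 = 13673$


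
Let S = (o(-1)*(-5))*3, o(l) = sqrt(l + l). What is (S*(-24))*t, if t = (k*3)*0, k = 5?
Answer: 0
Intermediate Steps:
o(l) = sqrt(2)*sqrt(l) (o(l) = sqrt(2*l) = sqrt(2)*sqrt(l))
t = 0 (t = (5*3)*0 = 15*0 = 0)
S = -15*I*sqrt(2) (S = ((sqrt(2)*sqrt(-1))*(-5))*3 = ((sqrt(2)*I)*(-5))*3 = ((I*sqrt(2))*(-5))*3 = -5*I*sqrt(2)*3 = -15*I*sqrt(2) ≈ -21.213*I)
(S*(-24))*t = (-15*I*sqrt(2)*(-24))*0 = (360*I*sqrt(2))*0 = 0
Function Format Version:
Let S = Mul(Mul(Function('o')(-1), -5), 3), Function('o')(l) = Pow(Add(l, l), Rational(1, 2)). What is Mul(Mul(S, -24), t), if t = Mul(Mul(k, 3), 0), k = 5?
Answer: 0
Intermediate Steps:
Function('o')(l) = Mul(Pow(2, Rational(1, 2)), Pow(l, Rational(1, 2))) (Function('o')(l) = Pow(Mul(2, l), Rational(1, 2)) = Mul(Pow(2, Rational(1, 2)), Pow(l, Rational(1, 2))))
t = 0 (t = Mul(Mul(5, 3), 0) = Mul(15, 0) = 0)
S = Mul(-15, I, Pow(2, Rational(1, 2))) (S = Mul(Mul(Mul(Pow(2, Rational(1, 2)), Pow(-1, Rational(1, 2))), -5), 3) = Mul(Mul(Mul(Pow(2, Rational(1, 2)), I), -5), 3) = Mul(Mul(Mul(I, Pow(2, Rational(1, 2))), -5), 3) = Mul(Mul(-5, I, Pow(2, Rational(1, 2))), 3) = Mul(-15, I, Pow(2, Rational(1, 2))) ≈ Mul(-21.213, I))
Mul(Mul(S, -24), t) = Mul(Mul(Mul(-15, I, Pow(2, Rational(1, 2))), -24), 0) = Mul(Mul(360, I, Pow(2, Rational(1, 2))), 0) = 0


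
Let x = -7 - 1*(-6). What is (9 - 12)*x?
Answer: 3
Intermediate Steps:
x = -1 (x = -7 + 6 = -1)
(9 - 12)*x = (9 - 12)*(-1) = -3*(-1) = 3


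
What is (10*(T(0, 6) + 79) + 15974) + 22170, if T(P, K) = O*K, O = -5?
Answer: 38634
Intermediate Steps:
T(P, K) = -5*K
(10*(T(0, 6) + 79) + 15974) + 22170 = (10*(-5*6 + 79) + 15974) + 22170 = (10*(-30 + 79) + 15974) + 22170 = (10*49 + 15974) + 22170 = (490 + 15974) + 22170 = 16464 + 22170 = 38634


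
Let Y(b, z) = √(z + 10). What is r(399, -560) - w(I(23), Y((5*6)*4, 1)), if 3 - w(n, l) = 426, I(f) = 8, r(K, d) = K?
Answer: 822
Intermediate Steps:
Y(b, z) = √(10 + z)
w(n, l) = -423 (w(n, l) = 3 - 1*426 = 3 - 426 = -423)
r(399, -560) - w(I(23), Y((5*6)*4, 1)) = 399 - 1*(-423) = 399 + 423 = 822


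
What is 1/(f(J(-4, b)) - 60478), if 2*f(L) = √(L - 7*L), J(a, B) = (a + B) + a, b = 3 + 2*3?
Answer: -120956/7315176971 - I*√6/7315176971 ≈ -1.6535e-5 - 3.3485e-10*I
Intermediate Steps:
b = 9 (b = 3 + 6 = 9)
J(a, B) = B + 2*a (J(a, B) = (B + a) + a = B + 2*a)
f(L) = √6*√(-L)/2 (f(L) = √(L - 7*L)/2 = √(-6*L)/2 = (√6*√(-L))/2 = √6*√(-L)/2)
1/(f(J(-4, b)) - 60478) = 1/(√6*√(-(9 + 2*(-4)))/2 - 60478) = 1/(√6*√(-(9 - 8))/2 - 60478) = 1/(√6*√(-1*1)/2 - 60478) = 1/(√6*√(-1)/2 - 60478) = 1/(√6*I/2 - 60478) = 1/(I*√6/2 - 60478) = 1/(-60478 + I*√6/2)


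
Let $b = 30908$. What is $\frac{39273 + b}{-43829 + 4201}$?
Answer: $- \frac{70181}{39628} \approx -1.771$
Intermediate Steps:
$\frac{39273 + b}{-43829 + 4201} = \frac{39273 + 30908}{-43829 + 4201} = \frac{70181}{-39628} = 70181 \left(- \frac{1}{39628}\right) = - \frac{70181}{39628}$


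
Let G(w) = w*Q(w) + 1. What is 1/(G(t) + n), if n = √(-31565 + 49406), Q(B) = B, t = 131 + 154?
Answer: 81226/6597645235 - √17841/6597645235 ≈ 1.2291e-5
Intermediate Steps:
t = 285
n = √17841 ≈ 133.57
G(w) = 1 + w² (G(w) = w*w + 1 = w² + 1 = 1 + w²)
1/(G(t) + n) = 1/((1 + 285²) + √17841) = 1/((1 + 81225) + √17841) = 1/(81226 + √17841)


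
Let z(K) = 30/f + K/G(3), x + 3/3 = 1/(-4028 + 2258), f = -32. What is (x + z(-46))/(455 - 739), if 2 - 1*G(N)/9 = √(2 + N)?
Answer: -351911/12064320 - 23*√5/1278 ≈ -0.069412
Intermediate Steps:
x = -1771/1770 (x = -1 + 1/(-4028 + 2258) = -1 + 1/(-1770) = -1 - 1/1770 = -1771/1770 ≈ -1.0006)
G(N) = 18 - 9*√(2 + N)
z(K) = -15/16 + K/(18 - 9*√5) (z(K) = 30/(-32) + K/(18 - 9*√(2 + 3)) = 30*(-1/32) + K/(18 - 9*√5) = -15/16 + K/(18 - 9*√5))
(x + z(-46))/(455 - 739) = (-1771/1770 + (-15/16 - 2/9*(-46) - ⅑*(-46)*√5))/(455 - 739) = (-1771/1770 + (-15/16 + 92/9 + 46*√5/9))/(-284) = (-1771/1770 + (1337/144 + 46*√5/9))*(-1/284) = (351911/42480 + 46*√5/9)*(-1/284) = -351911/12064320 - 23*√5/1278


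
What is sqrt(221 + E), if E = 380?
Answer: sqrt(601) ≈ 24.515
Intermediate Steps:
sqrt(221 + E) = sqrt(221 + 380) = sqrt(601)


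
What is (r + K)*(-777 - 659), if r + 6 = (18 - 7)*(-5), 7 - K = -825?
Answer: -1107156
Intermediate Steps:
K = 832 (K = 7 - 1*(-825) = 7 + 825 = 832)
r = -61 (r = -6 + (18 - 7)*(-5) = -6 + 11*(-5) = -6 - 55 = -61)
(r + K)*(-777 - 659) = (-61 + 832)*(-777 - 659) = 771*(-1436) = -1107156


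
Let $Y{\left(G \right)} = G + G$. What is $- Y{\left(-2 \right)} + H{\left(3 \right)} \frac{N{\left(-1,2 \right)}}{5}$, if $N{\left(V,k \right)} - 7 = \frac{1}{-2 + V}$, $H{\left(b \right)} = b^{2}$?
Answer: $16$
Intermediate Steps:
$Y{\left(G \right)} = 2 G$
$N{\left(V,k \right)} = 7 + \frac{1}{-2 + V}$
$- Y{\left(-2 \right)} + H{\left(3 \right)} \frac{N{\left(-1,2 \right)}}{5} = - 2 \left(-2\right) + 3^{2} \frac{\frac{1}{-2 - 1} \left(-13 + 7 \left(-1\right)\right)}{5} = \left(-1\right) \left(-4\right) + 9 \frac{-13 - 7}{-3} \cdot \frac{1}{5} = 4 + 9 \left(- \frac{1}{3}\right) \left(-20\right) \frac{1}{5} = 4 + 9 \cdot \frac{20}{3} \cdot \frac{1}{5} = 4 + 9 \cdot \frac{4}{3} = 4 + 12 = 16$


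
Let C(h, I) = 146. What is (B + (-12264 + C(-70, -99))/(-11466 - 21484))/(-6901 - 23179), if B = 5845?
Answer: -48151217/247784000 ≈ -0.19433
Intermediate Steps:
(B + (-12264 + C(-70, -99))/(-11466 - 21484))/(-6901 - 23179) = (5845 + (-12264 + 146)/(-11466 - 21484))/(-6901 - 23179) = (5845 - 12118/(-32950))/(-30080) = (5845 - 12118*(-1/32950))*(-1/30080) = (5845 + 6059/16475)*(-1/30080) = (96302434/16475)*(-1/30080) = -48151217/247784000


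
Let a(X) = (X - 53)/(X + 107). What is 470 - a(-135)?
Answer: 3243/7 ≈ 463.29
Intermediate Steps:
a(X) = (-53 + X)/(107 + X)
470 - a(-135) = 470 - (-53 - 135)/(107 - 135) = 470 - (-188)/(-28) = 470 - (-1)*(-188)/28 = 470 - 1*47/7 = 470 - 47/7 = 3243/7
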